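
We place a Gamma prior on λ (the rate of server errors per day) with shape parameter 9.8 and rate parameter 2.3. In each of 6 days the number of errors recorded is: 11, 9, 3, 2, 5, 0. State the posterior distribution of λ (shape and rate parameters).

Posterior: Gamma(shape=39.8, rate=8.3)

Total count ∑xᵢ = 30 over n = 6 days.
Gamma is conjugate to the Poisson likelihood: posterior is Gamma(shape = 9.8+30 = 39.8, rate = 2.3+6 = 8.3).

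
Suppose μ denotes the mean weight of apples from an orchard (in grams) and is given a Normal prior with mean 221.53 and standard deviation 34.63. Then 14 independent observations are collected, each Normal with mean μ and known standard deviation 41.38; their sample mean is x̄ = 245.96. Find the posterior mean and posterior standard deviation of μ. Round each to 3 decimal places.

Posterior mean ≈ 243.699; posterior SD ≈ 10.535

With known σ, the Normal prior is conjugate. Weight on the data is w = (n/σ²)/(n/σ² + 1/τ₀²) = 0.00817612/(0.00817612+0.00083386) = 0.90745.
Posterior mean = w·x̄ + (1−w)·μ₀ = 0.90745·245.96 + 0.092549·221.53 = 243.699. Posterior variance = 1/(0.00817612+0.00083386) = 110.988, so SD = 10.535.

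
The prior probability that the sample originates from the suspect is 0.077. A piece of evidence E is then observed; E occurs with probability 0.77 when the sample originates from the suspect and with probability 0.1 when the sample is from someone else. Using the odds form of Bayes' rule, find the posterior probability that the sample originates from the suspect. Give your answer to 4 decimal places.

Prior odds = 0.077/(1−0.077) = 0.083424. In log-odds, ln(0.083424) = -2.4838.
Add log likelihood ratio: ln(7.7000) = 2.0412.
Posterior log-odds = -0.44260, so posterior odds = exp(-0.44260) = 0.64236. Converting, P(H|E) = 0.64236/1.6424 = 0.3911.

Posterior probability ≈ 0.3911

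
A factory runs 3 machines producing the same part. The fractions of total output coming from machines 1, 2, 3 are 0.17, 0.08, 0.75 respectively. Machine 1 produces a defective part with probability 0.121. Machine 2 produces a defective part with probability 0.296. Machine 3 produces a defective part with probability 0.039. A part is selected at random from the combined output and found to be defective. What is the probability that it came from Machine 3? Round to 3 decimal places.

Tabulate prior·likelihood by source: [1] prior 0.17, lik 0.121, product 0.02057; [2] prior 0.08, lik 0.296, product 0.02368; [3] prior 0.75, lik 0.039, product 0.02925.
Normalizing constant = 0.073500; the posterior for Machine 3 is its product over the sum, 0.02925/0.073500 = 0.398.

Posterior probability ≈ 0.398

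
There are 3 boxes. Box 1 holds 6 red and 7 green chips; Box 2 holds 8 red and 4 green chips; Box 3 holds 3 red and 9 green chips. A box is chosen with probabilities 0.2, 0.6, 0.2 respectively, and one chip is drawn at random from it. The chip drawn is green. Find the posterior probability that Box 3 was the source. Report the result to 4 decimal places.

Posterior probability ≈ 0.3277

Tabulate prior·likelihood by source: [1] prior 0.2, lik 0.5385, product 0.1077; [2] prior 0.6, lik 0.3333, product 0.2000; [3] prior 0.2, lik 0.75, product 0.1500.
Normalizing constant = 0.45769; the posterior for Box 3 is its product over the sum, 0.1500/0.45769 = 0.3277.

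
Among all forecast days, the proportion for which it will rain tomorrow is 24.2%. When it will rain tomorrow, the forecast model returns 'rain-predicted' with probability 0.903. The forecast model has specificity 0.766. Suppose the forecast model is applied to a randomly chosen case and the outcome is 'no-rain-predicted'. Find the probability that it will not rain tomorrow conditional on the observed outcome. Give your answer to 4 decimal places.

P(¬H | E) ≈ 0.9611

Let H be the event that it will rain tomorrow. P(H) = 0.242, so P(¬H) = 0.758. With E the 'no-rain-predicted' result, P(E|H) = 0.097 and P(E|¬H) = 0.766.
P(E) = 0.097·0.242 + 0.766·0.758 = 0.023474 + 0.58063 = 0.60410.
By Bayes' theorem, P(H|E) = 0.023474 / 0.60410 = 0.0389. Hence P(¬H|E) = 1 − 0.0389 = 0.9611.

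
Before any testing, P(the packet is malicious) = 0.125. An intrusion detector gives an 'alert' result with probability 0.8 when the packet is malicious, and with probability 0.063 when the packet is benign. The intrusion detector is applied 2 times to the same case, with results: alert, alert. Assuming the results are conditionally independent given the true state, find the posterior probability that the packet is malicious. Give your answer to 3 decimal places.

Posterior P(H) ≈ 0.958

With H the event that the packet is malicious, the joint likelihood of the observed sequence is P(data|H) = 0.8·0.8 = 0.64000 and P(data|¬H) = 0.063·0.063 = 0.0039690.
Bayes: P(H|data) = 0.125·0.64000 / (0.125·0.64000 + 0.875·0.0039690) = 0.080000/0.083473 = 0.9584.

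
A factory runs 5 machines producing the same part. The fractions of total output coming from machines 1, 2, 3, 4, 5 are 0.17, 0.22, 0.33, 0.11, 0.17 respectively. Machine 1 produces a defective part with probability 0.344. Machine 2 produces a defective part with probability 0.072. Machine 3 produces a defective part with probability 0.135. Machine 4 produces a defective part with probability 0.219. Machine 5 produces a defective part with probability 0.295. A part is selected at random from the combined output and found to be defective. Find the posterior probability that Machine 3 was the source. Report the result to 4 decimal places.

Posterior probability ≈ 0.2307

P(defective|M1) = 0.344; P(defective|M2) = 0.072; P(defective|M3) = 0.135; P(defective|M4) = 0.219; P(defective|M5) = 0.295.
Prior × likelihood for each source: 0.17·0.344=0.05848, 0.22·0.072=0.01584, 0.33·0.135=0.04455, 0.11·0.219=0.02409, 0.17·0.295=0.05015. Summing gives P(defective) = 0.19311.
P(Machine 3 | defective) = 0.04455 / 0.19311 = 0.2307.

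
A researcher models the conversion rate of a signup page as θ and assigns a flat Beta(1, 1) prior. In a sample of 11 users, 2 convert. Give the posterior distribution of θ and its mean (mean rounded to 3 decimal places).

The binomial likelihood is conjugate to the Beta prior: with 2 successes and 9 failures, the posterior is Beta(1+2, 1+9) = Beta(3, 10).
E[θ | data] = 3/(3+10) = 0.231.

Posterior: Beta(3, 10); mean ≈ 0.231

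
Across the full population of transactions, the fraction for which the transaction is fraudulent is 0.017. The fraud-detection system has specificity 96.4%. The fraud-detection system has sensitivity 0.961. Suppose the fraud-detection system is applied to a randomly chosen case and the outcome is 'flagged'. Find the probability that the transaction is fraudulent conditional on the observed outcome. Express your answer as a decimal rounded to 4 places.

Let H be the event that the transaction is fraudulent. P(H) = 0.017, so P(¬H) = 0.983. With E the 'flagged' result, P(E|H) = 0.961 and P(E|¬H) = 0.036.
P(E) = 0.961·0.017 + 0.036·0.983 = 0.016337 + 0.035388 = 0.051725.
By Bayes' theorem, P(H|E) = 0.016337 / 0.051725 = 0.3158.

P(H | E) ≈ 0.3158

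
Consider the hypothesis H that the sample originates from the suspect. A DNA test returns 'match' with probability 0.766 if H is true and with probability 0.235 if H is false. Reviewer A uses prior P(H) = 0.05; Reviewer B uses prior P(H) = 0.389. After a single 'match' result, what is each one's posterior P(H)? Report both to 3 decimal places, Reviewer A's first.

Reviewer A: 0.146; Reviewer B: 0.675

The likelihood ratio for a 'match' result is 0.766/0.235 = 3.2596.
Reviewer A: prior odds 0.05/0.95 = 0.052632; posterior odds 0.17156; posterior probability 0.146.
Reviewer B: prior odds 0.389/0.611 = 0.63666; posterior odds 2.0752; posterior probability 0.675.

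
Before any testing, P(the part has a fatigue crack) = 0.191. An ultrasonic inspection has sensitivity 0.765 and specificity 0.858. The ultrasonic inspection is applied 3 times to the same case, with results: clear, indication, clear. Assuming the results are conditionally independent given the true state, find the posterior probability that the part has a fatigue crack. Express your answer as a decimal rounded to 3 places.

Posterior P(H) ≈ 0.087

Let H be the event that the part has a fatigue crack; start with P(H) = 0.191. P('indication'|H) = 0.765, P('indication'|¬H) = 0.142.
Update on result 1 ('clear'): P(H) ← 0.235·0.1910 / (0.235·0.1910 + 0.858·0.8090) = 0.044885/0.73901 = 0.0607.
Update on result 2 ('indication'): P(H) ← 0.765·0.0607 / (0.765·0.0607 + 0.142·0.9393) = 0.046464/0.17984 = 0.2584.
Update on result 3 ('clear'): P(H) ← 0.235·0.2584 / (0.235·0.2584 + 0.858·0.7416) = 0.060715/0.69704 = 0.0871.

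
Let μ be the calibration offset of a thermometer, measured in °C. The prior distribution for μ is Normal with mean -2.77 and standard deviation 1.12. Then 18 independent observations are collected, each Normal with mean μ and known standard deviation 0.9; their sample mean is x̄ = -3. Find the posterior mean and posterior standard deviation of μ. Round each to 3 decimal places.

Posterior mean ≈ -2.992; posterior SD ≈ 0.208

With known σ, the Normal prior is conjugate. Weight on the data is w = (n/σ²)/(n/σ² + 1/τ₀²) = 22.2222/(22.2222+0.797194) = 0.96537.
Posterior mean = w·x̄ + (1−w)·μ₀ = 0.96537·-3 + 0.034631·-2.77 = -2.992. Posterior variance = 1/(22.2222+0.797194) = 0.0434416, so SD = 0.208.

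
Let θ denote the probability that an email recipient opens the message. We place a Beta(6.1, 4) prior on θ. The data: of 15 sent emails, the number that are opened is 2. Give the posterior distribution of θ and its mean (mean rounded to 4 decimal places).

Posterior: Beta(8.1, 17); mean ≈ 0.3227

The binomial likelihood is conjugate to the Beta prior: with 2 successes and 13 failures, the posterior is Beta(6.1+2, 4+13) = Beta(8.1, 17).
Posterior mean = α/(α+β) = 8.1/25.1 = 0.3227.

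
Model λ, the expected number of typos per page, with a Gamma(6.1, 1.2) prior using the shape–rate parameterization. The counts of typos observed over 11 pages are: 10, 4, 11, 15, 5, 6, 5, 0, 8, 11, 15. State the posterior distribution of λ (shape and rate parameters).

The Poisson likelihood adds the total count to the shape and the number of exposure periods to the rate. Here ∑xᵢ = 90 and n = 11, so shape 6.1→96.1 and rate 1.2→12.2.

Posterior: Gamma(shape=96.1, rate=12.2)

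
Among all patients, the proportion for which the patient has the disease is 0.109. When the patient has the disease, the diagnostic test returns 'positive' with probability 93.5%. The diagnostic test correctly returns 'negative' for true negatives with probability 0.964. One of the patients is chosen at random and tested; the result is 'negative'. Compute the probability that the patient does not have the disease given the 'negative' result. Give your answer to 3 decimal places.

P(¬H | E) ≈ 0.992

Write H for 'the patient has the disease'. Prior odds H:¬H = 0.109/0.891 = 0.12233. For the 'negative' outcome, the likelihood ratio is 0.065/0.964 = 0.067427.
Posterior odds = 0.12233 × 0.067427 = 0.0082487, so P(H|E) = 0.0082487/(1+0.0082487) = 0.008. Then P(¬H|E) = 1 − 0.008 = 0.992.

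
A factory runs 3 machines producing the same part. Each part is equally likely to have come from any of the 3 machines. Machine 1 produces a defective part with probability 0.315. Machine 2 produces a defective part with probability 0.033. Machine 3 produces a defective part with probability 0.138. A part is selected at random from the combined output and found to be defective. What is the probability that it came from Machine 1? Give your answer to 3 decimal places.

Posterior probability ≈ 0.648

Tabulate prior·likelihood by source: [1] prior 0.333333, lik 0.315, product 0.1050; [2] prior 0.333333, lik 0.033, product 0.01100; [3] prior 0.333333, lik 0.138, product 0.04600.
Normalizing constant = 0.16200; the posterior for Machine 1 is its product over the sum, 0.1050/0.16200 = 0.648.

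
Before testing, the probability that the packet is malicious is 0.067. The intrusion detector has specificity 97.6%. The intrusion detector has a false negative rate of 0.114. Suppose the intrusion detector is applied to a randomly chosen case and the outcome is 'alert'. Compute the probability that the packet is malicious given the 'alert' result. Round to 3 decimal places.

P(H | E) ≈ 0.726

Let H be the event that the packet is malicious. P(H) = 0.067, so P(¬H) = 0.933. With E the 'alert' result, P(E|H) = 0.886 and P(E|¬H) = 0.024.
P(E) = 0.886·0.067 + 0.024·0.933 = 0.059362 + 0.022392 = 0.081754.
By Bayes' theorem, P(H|E) = 0.059362 / 0.081754 = 0.726.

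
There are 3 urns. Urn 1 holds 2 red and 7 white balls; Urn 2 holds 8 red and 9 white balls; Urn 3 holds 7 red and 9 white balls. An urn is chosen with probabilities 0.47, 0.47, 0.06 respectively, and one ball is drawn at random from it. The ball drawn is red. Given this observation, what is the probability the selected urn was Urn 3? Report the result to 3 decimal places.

Posterior probability ≈ 0.075

Tabulate prior·likelihood by source: [1] prior 0.47, lik 0.2222, product 0.1044; [2] prior 0.47, lik 0.4706, product 0.2212; [3] prior 0.06, lik 0.4375, product 0.02625.
Normalizing constant = 0.35187; the posterior for Urn 3 is its product over the sum, 0.02625/0.35187 = 0.075.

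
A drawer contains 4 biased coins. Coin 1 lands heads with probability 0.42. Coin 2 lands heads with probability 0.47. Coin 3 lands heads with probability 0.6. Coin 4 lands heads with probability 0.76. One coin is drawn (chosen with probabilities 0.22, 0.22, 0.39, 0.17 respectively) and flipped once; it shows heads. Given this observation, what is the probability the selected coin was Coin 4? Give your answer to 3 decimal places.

P(heads|C1) = 0.42; P(heads|C2) = 0.47; P(heads|C3) = 0.6; P(heads|C4) = 0.76.
Prior × likelihood for each source: 0.22·0.42=0.09240, 0.22·0.47=0.1034, 0.39·0.6=0.2340, 0.17·0.76=0.1292. Summing gives P(heads) = 0.55900.
P(Coin 4 | heads) = 0.1292 / 0.55900 = 0.231.

Posterior probability ≈ 0.231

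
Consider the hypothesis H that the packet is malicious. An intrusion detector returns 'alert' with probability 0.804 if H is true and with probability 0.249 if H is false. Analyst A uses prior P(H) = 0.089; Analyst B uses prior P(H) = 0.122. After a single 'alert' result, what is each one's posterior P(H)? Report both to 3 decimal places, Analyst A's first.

Analyst A: 0.240; Analyst B: 0.310

P('+'|H) = 0.804, P('+'|¬H) = 0.249.
Analyst A: numerator 0.804·0.089 = 0.071556; evidence = 0.071556+0.249·0.911 = 0.29840; posterior = 0.240.
Analyst B: numerator 0.804·0.122 = 0.098088; evidence = 0.098088+0.249·0.878 = 0.31671; posterior = 0.310.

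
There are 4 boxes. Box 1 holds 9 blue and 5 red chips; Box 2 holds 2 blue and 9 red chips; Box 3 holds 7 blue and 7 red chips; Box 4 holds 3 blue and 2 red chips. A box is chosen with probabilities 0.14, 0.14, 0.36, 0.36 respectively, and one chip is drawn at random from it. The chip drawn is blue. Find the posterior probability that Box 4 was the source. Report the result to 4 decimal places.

Tabulate prior·likelihood by source: [1] prior 0.14, lik 0.6429, product 0.09000; [2] prior 0.14, lik 0.1818, product 0.02545; [3] prior 0.36, lik 0.5, product 0.1800; [4] prior 0.36, lik 0.6, product 0.2160.
Normalizing constant = 0.51145; the posterior for Box 4 is its product over the sum, 0.2160/0.51145 = 0.4223.

Posterior probability ≈ 0.4223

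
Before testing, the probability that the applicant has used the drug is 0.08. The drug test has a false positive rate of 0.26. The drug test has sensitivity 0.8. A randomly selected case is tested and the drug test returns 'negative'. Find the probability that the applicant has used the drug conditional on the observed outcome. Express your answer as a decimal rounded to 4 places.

P(H | E) ≈ 0.0230

Write H for 'the applicant has used the drug'. Prior odds H:¬H = 0.08/0.92 = 0.086957. For the 'negative' outcome, the likelihood ratio is 0.2/0.74 = 0.27027.
Posterior odds = 0.086957 × 0.27027 = 0.023502, so P(H|E) = 0.023502/(1+0.023502) = 0.0230.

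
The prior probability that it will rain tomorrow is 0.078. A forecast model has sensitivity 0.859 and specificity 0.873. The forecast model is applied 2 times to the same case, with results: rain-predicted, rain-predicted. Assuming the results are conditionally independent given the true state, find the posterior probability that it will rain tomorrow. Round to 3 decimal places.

Posterior P(H) ≈ 0.795

Let H be the event that it will rain tomorrow; start with P(H) = 0.078. P('rain-predicted'|H) = 0.859, P('rain-predicted'|¬H) = 0.127.
Update on result 1 ('rain-predicted'): P(H) ← 0.859·0.0780 / (0.859·0.0780 + 0.127·0.9220) = 0.067002/0.18410 = 0.3640.
Update on result 2 ('rain-predicted'): P(H) ← 0.859·0.3640 / (0.859·0.3640 + 0.127·0.6360) = 0.31263/0.39341 = 0.7947.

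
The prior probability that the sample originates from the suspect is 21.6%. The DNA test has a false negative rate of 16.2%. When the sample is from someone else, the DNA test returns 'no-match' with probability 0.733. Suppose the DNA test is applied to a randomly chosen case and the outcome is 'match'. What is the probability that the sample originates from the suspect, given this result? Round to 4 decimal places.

Let H be the event that the sample originates from the suspect. P(H) = 0.216, so P(¬H) = 0.784. With E the 'match' result, P(E|H) = 0.838 and P(E|¬H) = 0.267.
P(E) = 0.838·0.216 + 0.267·0.784 = 0.18101 + 0.20933 = 0.39034.
By Bayes' theorem, P(H|E) = 0.18101 / 0.39034 = 0.4637.

P(H | E) ≈ 0.4637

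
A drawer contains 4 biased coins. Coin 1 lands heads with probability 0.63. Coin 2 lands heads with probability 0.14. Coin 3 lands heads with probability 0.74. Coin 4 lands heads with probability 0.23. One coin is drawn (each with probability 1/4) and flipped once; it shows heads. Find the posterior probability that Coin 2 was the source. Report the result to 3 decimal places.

Tabulate prior·likelihood by source: [1] prior 0.25, lik 0.63, product 0.1575; [2] prior 0.25, lik 0.14, product 0.03500; [3] prior 0.25, lik 0.74, product 0.1850; [4] prior 0.25, lik 0.23, product 0.05750.
Normalizing constant = 0.43500; the posterior for Coin 2 is its product over the sum, 0.03500/0.43500 = 0.080.

Posterior probability ≈ 0.080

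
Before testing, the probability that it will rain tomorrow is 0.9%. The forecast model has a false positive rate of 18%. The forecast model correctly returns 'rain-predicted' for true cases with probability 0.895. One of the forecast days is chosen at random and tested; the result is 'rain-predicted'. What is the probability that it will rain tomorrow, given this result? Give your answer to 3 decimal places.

Write H for 'it will rain tomorrow'. Prior odds H:¬H = 0.009/0.991 = 0.0090817. For the 'rain-predicted' outcome, the likelihood ratio is 0.895/0.18 = 4.9722.
Posterior odds = 0.0090817 × 4.9722 = 0.045156, so P(H|E) = 0.045156/(1+0.045156) = 0.043.

P(H | E) ≈ 0.043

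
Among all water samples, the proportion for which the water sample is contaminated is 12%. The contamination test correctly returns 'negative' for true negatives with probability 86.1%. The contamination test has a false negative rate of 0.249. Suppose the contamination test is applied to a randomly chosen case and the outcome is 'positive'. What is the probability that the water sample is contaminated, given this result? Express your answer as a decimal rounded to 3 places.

Write H for 'the water sample is contaminated'. Prior odds H:¬H = 0.12/0.88 = 0.13636. For the 'positive' outcome, the likelihood ratio is 0.751/0.139 = 5.4029.
Posterior odds = 0.13636 × 5.4029 = 0.73676, so P(H|E) = 0.73676/(1+0.73676) = 0.424.

P(H | E) ≈ 0.424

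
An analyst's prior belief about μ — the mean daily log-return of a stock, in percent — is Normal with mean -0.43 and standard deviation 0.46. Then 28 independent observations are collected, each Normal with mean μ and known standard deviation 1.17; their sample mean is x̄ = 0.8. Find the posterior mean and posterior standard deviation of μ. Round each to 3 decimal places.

Prior precision 1/τ₀² = 1/0.46² = 4.72590; data precision n/σ² = 28/1.17² = 20.4544.
Posterior precision = 4.72590 + 20.4544 = 25.1803, giving posterior SD = 1/√25.1803 = 0.199.
Posterior mean = (4.72590·-0.43 + 20.4544·0.8) / 25.1803 = 0.569.

Posterior mean ≈ 0.569; posterior SD ≈ 0.199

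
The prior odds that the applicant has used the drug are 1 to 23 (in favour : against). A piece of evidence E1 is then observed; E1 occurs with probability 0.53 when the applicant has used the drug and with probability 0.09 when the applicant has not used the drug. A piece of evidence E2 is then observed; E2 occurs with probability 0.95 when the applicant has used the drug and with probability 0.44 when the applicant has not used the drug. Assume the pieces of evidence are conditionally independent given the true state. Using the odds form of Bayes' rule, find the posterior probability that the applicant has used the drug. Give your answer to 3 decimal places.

Prior odds = 1/23 = 0.043478. In log-odds, ln(0.043478) = -3.1355.
Add log likelihood ratios: ln(5.8889) + ln(2.1591) = 2.5428.
Posterior log-odds = -0.59274, so posterior odds = exp(-0.59274) = 0.55281. Converting, P(H|E) = 0.55281/1.5528 = 0.356.

Posterior probability ≈ 0.356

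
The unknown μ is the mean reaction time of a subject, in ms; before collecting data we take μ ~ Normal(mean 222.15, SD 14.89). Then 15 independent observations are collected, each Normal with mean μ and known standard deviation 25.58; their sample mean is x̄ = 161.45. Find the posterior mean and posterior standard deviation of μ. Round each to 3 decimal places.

With known σ, the Normal prior is conjugate. Weight on the data is w = (n/σ²)/(n/σ² + 1/τ₀²) = 0.0229240/(0.0229240+0.00451035) = 0.83559.
Posterior mean = w·x̄ + (1−w)·μ₀ = 0.83559·161.45 + 0.16441·222.15 = 171.429. Posterior variance = 1/(0.0229240+0.00451035) = 36.4507, so SD = 6.037.

Posterior mean ≈ 171.429; posterior SD ≈ 6.037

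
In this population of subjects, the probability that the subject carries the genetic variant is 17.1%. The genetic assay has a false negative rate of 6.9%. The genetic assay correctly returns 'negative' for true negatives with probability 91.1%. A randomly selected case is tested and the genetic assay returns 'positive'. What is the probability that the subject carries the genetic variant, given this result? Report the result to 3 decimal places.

Let H be the event that the subject carries the genetic variant. P(H) = 0.171, so P(¬H) = 0.829. With E the 'positive' result, P(E|H) = 0.931 and P(E|¬H) = 0.089.
P(E) = 0.931·0.171 + 0.089·0.829 = 0.15920 + 0.073781 = 0.23298.
By Bayes' theorem, P(H|E) = 0.15920 / 0.23298 = 0.683.

P(H | E) ≈ 0.683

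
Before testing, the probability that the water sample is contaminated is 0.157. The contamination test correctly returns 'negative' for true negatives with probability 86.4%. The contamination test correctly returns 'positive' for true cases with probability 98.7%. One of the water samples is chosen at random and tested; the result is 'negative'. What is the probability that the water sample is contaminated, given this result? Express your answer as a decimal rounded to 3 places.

Let H be the event that the water sample is contaminated. P(H) = 0.157, so P(¬H) = 0.843. With E the 'negative' result, P(E|H) = 0.013 and P(E|¬H) = 0.864.
P(E) = 0.013·0.157 + 0.864·0.843 = 0.0020410 + 0.72835 = 0.73039.
By Bayes' theorem, P(H|E) = 0.0020410 / 0.73039 = 0.003.

P(H | E) ≈ 0.003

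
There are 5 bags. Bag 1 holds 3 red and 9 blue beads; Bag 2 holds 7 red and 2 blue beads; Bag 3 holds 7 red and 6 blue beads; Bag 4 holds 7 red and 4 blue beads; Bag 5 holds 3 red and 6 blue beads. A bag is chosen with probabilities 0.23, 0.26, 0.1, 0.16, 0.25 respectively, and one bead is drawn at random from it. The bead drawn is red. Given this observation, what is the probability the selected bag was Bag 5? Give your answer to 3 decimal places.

P(red|Bag 1) = 0.25; P(red|Bag 2) = 0.7778; P(red|Bag 3) = 0.5385; P(red|Bag 4) = 0.6364; P(red|Bag 5) = 0.3333.
Prior × likelihood for each source: 0.23·0.25=0.05750, 0.26·0.7778=0.2022, 0.1·0.5385=0.05385, 0.16·0.6364=0.1018, 0.25·0.3333=0.08333. Summing gives P(red) = 0.49872.
P(Bag 5 | red) = 0.08333 / 0.49872 = 0.167.

Posterior probability ≈ 0.167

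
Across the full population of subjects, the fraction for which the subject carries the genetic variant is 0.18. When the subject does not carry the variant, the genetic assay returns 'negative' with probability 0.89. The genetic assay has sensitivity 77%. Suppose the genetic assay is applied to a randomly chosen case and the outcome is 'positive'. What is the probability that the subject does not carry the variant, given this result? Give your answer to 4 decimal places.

P(¬H | E) ≈ 0.3942

Let H be the event that the subject carries the genetic variant. P(H) = 0.18, so P(¬H) = 0.82. With E the 'positive' result, P(E|H) = 0.77 and P(E|¬H) = 0.11.
P(E) = 0.77·0.18 + 0.11·0.82 = 0.13860 + 0.090200 = 0.22880.
By Bayes' theorem, P(H|E) = 0.13860 / 0.22880 = 0.6058. Hence P(¬H|E) = 1 − 0.6058 = 0.3942.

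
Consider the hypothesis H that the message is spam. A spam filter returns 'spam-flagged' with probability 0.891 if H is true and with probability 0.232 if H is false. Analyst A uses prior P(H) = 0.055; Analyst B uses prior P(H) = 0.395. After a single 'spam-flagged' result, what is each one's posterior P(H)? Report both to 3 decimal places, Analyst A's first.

Analyst A: 0.183; Analyst B: 0.715

The likelihood ratio for a 'spam-flagged' result is 0.891/0.232 = 3.8405.
Analyst A: prior odds 0.055/0.945 = 0.058201; posterior odds 0.22352; posterior probability 0.183.
Analyst B: prior odds 0.395/0.605 = 0.65289; posterior odds 2.5074; posterior probability 0.715.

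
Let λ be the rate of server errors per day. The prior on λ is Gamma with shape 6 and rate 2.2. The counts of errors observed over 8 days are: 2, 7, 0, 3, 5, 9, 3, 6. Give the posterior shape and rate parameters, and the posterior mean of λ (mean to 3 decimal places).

Posterior: Gamma(shape=41, rate=10.2); mean ≈ 4.020

The Poisson likelihood adds the total count to the shape and the number of exposure periods to the rate. Here ∑xᵢ = 35 and n = 8, so shape 6→41 and rate 2.2→10.2.
Posterior mean = shape/rate = 41/10.2 = 4.020.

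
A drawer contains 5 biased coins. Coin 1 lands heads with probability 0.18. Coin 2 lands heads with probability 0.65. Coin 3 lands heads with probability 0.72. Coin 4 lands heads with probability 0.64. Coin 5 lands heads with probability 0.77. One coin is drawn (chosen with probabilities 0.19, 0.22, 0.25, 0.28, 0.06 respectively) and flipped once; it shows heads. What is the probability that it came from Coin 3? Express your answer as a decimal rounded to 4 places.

Tabulate prior·likelihood by source: [1] prior 0.19, lik 0.18, product 0.03420; [2] prior 0.22, lik 0.65, product 0.1430; [3] prior 0.25, lik 0.72, product 0.1800; [4] prior 0.28, lik 0.64, product 0.1792; [5] prior 0.06, lik 0.77, product 0.04620.
Normalizing constant = 0.58260; the posterior for Coin 3 is its product over the sum, 0.1800/0.58260 = 0.3090.

Posterior probability ≈ 0.3090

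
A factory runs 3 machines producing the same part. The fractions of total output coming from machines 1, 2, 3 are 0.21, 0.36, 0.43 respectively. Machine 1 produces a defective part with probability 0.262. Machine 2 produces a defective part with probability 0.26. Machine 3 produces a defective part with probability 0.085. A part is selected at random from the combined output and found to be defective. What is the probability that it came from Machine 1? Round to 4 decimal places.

P(defective|M1) = 0.262; P(defective|M2) = 0.26; P(defective|M3) = 0.085.
Prior × likelihood for each source: 0.21·0.262=0.05502, 0.36·0.26=0.09360, 0.43·0.085=0.03655. Summing gives P(defective) = 0.18517.
P(Machine 1 | defective) = 0.05502 / 0.18517 = 0.2971.

Posterior probability ≈ 0.2971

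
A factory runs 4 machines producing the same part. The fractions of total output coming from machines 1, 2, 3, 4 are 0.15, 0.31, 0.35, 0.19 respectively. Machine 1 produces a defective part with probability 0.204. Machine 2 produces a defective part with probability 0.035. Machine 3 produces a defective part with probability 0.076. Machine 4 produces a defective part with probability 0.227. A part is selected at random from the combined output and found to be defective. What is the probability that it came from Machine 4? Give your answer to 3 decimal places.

P(defective|M1) = 0.204; P(defective|M2) = 0.035; P(defective|M3) = 0.076; P(defective|M4) = 0.227.
Prior × likelihood for each source: 0.15·0.204=0.03060, 0.31·0.035=0.01085, 0.35·0.076=0.02660, 0.19·0.227=0.04313. Summing gives P(defective) = 0.11118.
P(Machine 4 | defective) = 0.04313 / 0.11118 = 0.388.

Posterior probability ≈ 0.388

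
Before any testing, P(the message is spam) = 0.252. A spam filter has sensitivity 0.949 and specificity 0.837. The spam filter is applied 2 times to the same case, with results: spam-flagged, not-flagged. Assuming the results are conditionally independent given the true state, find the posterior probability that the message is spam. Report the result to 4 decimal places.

Posterior P(H) ≈ 0.1068

With H the event that the message is spam, the joint likelihood of the observed sequence is P(data|H) = 0.949·0.051 = 0.048399 and P(data|¬H) = 0.163·0.837 = 0.13643.
Bayes: P(H|data) = 0.252·0.048399 / (0.252·0.048399 + 0.748·0.13643) = 0.012197/0.11425 = 0.1068.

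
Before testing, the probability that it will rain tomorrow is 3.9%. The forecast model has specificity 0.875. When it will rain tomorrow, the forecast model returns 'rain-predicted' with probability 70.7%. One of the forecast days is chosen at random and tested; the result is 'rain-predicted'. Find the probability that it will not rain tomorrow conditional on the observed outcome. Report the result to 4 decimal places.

Write H for 'it will rain tomorrow'. Prior odds H:¬H = 0.039/0.961 = 0.040583. For the 'rain-predicted' outcome, the likelihood ratio is 0.707/0.125 = 5.6560.
Posterior odds = 0.040583 × 5.6560 = 0.22954, so P(H|E) = 0.22954/(1+0.22954) = 0.1867. Then P(¬H|E) = 1 − 0.1867 = 0.8133.

P(¬H | E) ≈ 0.8133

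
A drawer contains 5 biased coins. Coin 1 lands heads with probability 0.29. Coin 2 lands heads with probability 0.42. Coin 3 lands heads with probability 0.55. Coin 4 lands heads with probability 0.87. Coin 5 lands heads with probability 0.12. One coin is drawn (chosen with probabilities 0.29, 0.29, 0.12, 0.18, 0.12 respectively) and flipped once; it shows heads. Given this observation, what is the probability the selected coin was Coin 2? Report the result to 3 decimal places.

P(heads|C1) = 0.29; P(heads|C2) = 0.42; P(heads|C3) = 0.55; P(heads|C4) = 0.87; P(heads|C5) = 0.12.
Prior × likelihood for each source: 0.29·0.29=0.08410, 0.29·0.42=0.1218, 0.12·0.55=0.06600, 0.18·0.87=0.1566, 0.12·0.12=0.01440. Summing gives P(heads) = 0.44290.
P(Coin 2 | heads) = 0.1218 / 0.44290 = 0.275.

Posterior probability ≈ 0.275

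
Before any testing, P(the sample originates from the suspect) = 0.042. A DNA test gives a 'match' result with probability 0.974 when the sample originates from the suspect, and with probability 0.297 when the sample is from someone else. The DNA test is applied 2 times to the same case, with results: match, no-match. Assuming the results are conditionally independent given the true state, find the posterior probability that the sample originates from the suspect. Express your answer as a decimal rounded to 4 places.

Posterior P(H) ≈ 0.0053

Let H be the event that the sample originates from the suspect; start with P(H) = 0.042. P('match'|H) = 0.974, P('match'|¬H) = 0.297.
Update on result 1 ('match'): P(H) ← 0.974·0.0420 / (0.974·0.0420 + 0.297·0.9580) = 0.040908/0.32543 = 0.1257.
Update on result 2 ('no-match'): P(H) ← 0.026·0.1257 / (0.026·0.1257 + 0.703·0.8743) = 0.0032683/0.61790 = 0.0053.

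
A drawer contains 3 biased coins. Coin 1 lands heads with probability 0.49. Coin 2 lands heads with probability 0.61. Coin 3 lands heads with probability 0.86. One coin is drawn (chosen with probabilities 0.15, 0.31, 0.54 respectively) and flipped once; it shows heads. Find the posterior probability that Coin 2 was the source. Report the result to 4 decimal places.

Posterior probability ≈ 0.2601

Tabulate prior·likelihood by source: [1] prior 0.15, lik 0.49, product 0.07350; [2] prior 0.31, lik 0.61, product 0.1891; [3] prior 0.54, lik 0.86, product 0.4644.
Normalizing constant = 0.72700; the posterior for Coin 2 is its product over the sum, 0.1891/0.72700 = 0.2601.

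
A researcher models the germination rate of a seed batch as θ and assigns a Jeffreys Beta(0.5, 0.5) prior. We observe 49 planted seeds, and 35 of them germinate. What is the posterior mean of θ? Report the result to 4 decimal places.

Observing 35 successes and 14 failures updates Beta(0.5, 0.5) by adding the success and failure counts to the two shape parameters: α = 0.5+35 = 35.5, β = 0.5+14 = 14.5.
E[θ | data] = 35.5/(35.5+14.5) = 0.7100.

Posterior mean ≈ 0.7100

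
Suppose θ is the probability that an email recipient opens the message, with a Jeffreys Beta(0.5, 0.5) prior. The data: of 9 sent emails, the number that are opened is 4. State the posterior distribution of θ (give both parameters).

Posterior: Beta(4.5, 5.5)

The binomial likelihood is conjugate to the Beta prior: with 4 successes and 5 failures, the posterior is Beta(0.5+4, 0.5+5) = Beta(4.5, 5.5).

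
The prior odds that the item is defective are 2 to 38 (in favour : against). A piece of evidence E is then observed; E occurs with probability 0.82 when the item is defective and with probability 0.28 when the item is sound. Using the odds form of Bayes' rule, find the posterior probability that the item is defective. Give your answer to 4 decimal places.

Prior odds = 2/38 = 0.052632. In log-odds, ln(0.052632) = -2.9444.
Add log likelihood ratio: ln(2.9286) = 1.0745.
Posterior log-odds = -1.8699, so posterior odds = exp(-1.8699) = 0.15414. Converting, P(H|E) = 0.15414/1.1541 = 0.1336.

Posterior probability ≈ 0.1336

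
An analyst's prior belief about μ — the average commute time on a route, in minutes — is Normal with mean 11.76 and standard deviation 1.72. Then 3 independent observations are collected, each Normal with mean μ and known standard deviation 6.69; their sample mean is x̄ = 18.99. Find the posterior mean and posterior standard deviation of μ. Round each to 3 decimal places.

Prior precision 1/τ₀² = 1/1.72² = 0.338021; data precision n/σ² = 3/6.69² = 0.0670300.
Posterior precision = 0.338021 + 0.0670300 = 0.405051, giving posterior SD = 1/√0.405051 = 1.571.
Posterior mean = (0.338021·11.76 + 0.0670300·18.99) / 0.405051 = 12.956.

Posterior mean ≈ 12.956; posterior SD ≈ 1.571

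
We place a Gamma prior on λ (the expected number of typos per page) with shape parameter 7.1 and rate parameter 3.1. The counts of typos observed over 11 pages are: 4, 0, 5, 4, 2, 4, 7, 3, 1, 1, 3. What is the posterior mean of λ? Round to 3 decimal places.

Posterior mean ≈ 2.915

Total count ∑xᵢ = 34 over n = 11 pages.
Gamma is conjugate to the Poisson likelihood: posterior is Gamma(shape = 7.1+34 = 41.1, rate = 3.1+11 = 14.1).
E[λ | data] = 41.1/14.1 = 2.915.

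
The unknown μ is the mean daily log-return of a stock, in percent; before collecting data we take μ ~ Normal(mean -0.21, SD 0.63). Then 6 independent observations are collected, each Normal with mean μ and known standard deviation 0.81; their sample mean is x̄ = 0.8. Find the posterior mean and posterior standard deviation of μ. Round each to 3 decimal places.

Posterior mean ≈ 0.582; posterior SD ≈ 0.293

With known σ, the Normal prior is conjugate. Weight on the data is w = (n/σ²)/(n/σ² + 1/τ₀²) = 9.14495/(9.14495+2.51953) = 0.78400.
Posterior mean = w·x̄ + (1−w)·μ₀ = 0.78400·0.8 + 0.21600·-0.21 = 0.582. Posterior variance = 1/(9.14495+2.51953) = 0.0857304, so SD = 0.293.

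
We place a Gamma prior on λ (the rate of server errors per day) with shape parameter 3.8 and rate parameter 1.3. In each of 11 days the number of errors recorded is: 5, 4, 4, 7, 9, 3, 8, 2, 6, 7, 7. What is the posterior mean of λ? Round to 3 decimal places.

Total count ∑xᵢ = 62 over n = 11 days.
Gamma is conjugate to the Poisson likelihood: posterior is Gamma(shape = 3.8+62 = 65.8, rate = 1.3+11 = 12.3).
E[λ | data] = 65.8/12.3 = 5.350.

Posterior mean ≈ 5.350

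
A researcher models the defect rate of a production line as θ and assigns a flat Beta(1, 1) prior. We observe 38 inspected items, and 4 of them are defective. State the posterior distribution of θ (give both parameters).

Observing 4 successes and 34 failures updates Beta(1, 1) by adding the success and failure counts to the two shape parameters: α = 1+4 = 5, β = 1+34 = 35.

Posterior: Beta(5, 35)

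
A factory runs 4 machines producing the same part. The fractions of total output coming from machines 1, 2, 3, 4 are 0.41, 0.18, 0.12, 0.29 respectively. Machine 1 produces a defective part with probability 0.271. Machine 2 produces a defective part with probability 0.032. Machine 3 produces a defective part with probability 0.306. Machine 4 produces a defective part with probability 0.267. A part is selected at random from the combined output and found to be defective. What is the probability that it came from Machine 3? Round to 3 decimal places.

P(defective|M1) = 0.271; P(defective|M2) = 0.032; P(defective|M3) = 0.306; P(defective|M4) = 0.267.
Prior × likelihood for each source: 0.41·0.271=0.1111, 0.18·0.032=0.005760, 0.12·0.306=0.03672, 0.29·0.267=0.07743. Summing gives P(defective) = 0.23102.
P(Machine 3 | defective) = 0.03672 / 0.23102 = 0.159.

Posterior probability ≈ 0.159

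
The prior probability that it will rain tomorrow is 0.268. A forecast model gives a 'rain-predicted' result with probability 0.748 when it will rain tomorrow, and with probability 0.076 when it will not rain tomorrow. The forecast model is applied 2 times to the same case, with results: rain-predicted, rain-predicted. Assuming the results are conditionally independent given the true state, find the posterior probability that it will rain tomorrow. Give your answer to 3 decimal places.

With H the event that it will rain tomorrow, the joint likelihood of the observed sequence is P(data|H) = 0.748·0.748 = 0.55950 and P(data|¬H) = 0.076·0.076 = 0.0057760.
Bayes: P(H|data) = 0.268·0.55950 / (0.268·0.55950 + 0.732·0.0057760) = 0.14995/0.15418 = 0.9726.

Posterior P(H) ≈ 0.973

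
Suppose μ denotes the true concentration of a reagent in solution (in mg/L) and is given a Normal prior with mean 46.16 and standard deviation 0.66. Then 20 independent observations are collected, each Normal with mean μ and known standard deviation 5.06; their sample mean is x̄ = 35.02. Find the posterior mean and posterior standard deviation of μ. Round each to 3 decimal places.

Prior precision 1/τ₀² = 1/0.66² = 2.29568; data precision n/σ² = 20/5.06² = 0.781140.
Posterior precision = 2.29568 + 0.781140 = 3.07682, giving posterior SD = 1/√3.07682 = 0.570.
Posterior mean = (2.29568·46.16 + 0.781140·35.02) / 3.07682 = 43.332.

Posterior mean ≈ 43.332; posterior SD ≈ 0.570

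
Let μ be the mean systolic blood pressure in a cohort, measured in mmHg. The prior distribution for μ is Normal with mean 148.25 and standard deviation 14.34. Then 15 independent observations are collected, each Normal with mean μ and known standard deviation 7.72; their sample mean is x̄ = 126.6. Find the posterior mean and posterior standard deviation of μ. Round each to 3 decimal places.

Prior precision 1/τ₀² = 1/14.34² = 0.00486297; data precision n/σ² = 15/7.72² = 0.251685.
Posterior precision = 0.00486297 + 0.251685 = 0.256548, giving posterior SD = 1/√0.256548 = 1.974.
Posterior mean = (0.00486297·148.25 + 0.251685·126.6) / 0.256548 = 127.010.

Posterior mean ≈ 127.010; posterior SD ≈ 1.974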